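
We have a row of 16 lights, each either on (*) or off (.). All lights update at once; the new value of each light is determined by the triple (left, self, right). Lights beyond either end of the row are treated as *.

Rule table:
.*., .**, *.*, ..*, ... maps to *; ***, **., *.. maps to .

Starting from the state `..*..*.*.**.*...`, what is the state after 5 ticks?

.**.******.**.**
**.**.....**.**.
..**..*****.**.*
.**..**....**.**
**..**..****.**.

**..**..****.**.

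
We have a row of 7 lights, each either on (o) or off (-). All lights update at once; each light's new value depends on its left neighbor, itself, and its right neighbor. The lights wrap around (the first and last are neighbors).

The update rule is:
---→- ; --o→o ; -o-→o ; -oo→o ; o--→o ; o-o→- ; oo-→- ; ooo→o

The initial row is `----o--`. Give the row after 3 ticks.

---ooo-
--ooo-o
oooo--o

oooo--o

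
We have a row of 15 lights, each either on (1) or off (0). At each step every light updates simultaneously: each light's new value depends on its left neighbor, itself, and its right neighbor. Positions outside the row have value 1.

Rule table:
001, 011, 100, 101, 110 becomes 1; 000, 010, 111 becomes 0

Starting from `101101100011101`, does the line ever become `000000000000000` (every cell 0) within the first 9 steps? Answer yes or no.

111111110110111
000000011111100
100000110000111
110001111001100
011011001111111
111111111000000
000000001100001
100000011110011
110000110011110
step 9 is 110000110011110, still not uniform 0

no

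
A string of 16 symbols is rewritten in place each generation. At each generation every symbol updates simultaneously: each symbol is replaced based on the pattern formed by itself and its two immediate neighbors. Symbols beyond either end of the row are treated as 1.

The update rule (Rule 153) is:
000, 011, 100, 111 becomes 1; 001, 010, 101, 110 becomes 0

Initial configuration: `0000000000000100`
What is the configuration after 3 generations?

1111111111000110

1111111111110010
1111111111101000
1111111111000110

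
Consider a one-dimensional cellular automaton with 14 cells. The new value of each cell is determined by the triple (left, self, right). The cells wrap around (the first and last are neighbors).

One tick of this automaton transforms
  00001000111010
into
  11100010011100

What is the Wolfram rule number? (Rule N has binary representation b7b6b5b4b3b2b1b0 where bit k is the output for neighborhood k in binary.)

225

position 9: 111 → 1  (bit 7 = 1)
position 10: 110 → 1  (bit 6 = 1)
position 11: 101 → 1  (bit 5 = 1)
position 5: 100 → 0  (bit 4 = 0)
position 8: 011 → 0  (bit 3 = 0)
position 4: 010 → 0  (bit 2 = 0)
position 3: 001 → 0  (bit 1 = 0)
position 0: 000 → 1  (bit 0 = 1)
bits b7..b0 = 11100001 = 225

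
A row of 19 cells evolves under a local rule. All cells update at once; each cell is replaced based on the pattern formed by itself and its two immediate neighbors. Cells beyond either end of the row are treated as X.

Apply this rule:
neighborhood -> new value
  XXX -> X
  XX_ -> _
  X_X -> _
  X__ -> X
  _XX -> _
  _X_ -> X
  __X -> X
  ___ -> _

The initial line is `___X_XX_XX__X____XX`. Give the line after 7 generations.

generation 1: X_XX______XXXX__X_X
generation 2: ____X____X_XX_XXX__
generation 3: X__XXX__XX_____X_XX
generation 4: _XX_X_XX__X___XX__X
generation 5: ____X___XXXX_X__XX_
generation 6: X__XXX_X_XX__XXX___
generation 7: _XX_X__X___XX_X_X_X

_XX_X__X___XX_X_X_X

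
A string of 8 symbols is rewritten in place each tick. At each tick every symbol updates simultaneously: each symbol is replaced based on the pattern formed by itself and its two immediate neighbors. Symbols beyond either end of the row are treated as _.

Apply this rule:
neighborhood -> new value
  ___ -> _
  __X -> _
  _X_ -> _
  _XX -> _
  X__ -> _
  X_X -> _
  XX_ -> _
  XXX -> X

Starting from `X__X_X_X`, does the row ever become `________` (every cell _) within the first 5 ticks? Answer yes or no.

________
all cells are _ at tick 1

yes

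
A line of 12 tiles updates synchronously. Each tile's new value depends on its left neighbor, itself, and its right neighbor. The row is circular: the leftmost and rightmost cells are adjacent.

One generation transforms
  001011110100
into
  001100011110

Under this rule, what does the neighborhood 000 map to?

At position 0 the neighborhood is 000; the next row has 0 there.

0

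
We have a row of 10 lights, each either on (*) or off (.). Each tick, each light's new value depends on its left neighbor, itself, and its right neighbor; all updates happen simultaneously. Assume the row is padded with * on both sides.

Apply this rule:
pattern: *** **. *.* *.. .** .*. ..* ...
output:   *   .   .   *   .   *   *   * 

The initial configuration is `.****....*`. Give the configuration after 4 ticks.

..**.****.
**....**..
*.****..**
...**.**.*

...**.**.*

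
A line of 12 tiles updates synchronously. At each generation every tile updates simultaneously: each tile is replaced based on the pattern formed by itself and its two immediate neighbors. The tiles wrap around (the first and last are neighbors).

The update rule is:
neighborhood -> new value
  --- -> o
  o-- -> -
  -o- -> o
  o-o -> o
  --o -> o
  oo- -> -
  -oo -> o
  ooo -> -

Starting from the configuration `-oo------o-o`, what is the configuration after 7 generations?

generation 1: oo--oooooooo
generation 2: ---oo-------
generation 3: oooo--oooooo
generation 4: -----oo-----
generation 5: oooooo--oooo
generation 6: -------oo---
generation 7: oooooooo--oo

oooooooo--oo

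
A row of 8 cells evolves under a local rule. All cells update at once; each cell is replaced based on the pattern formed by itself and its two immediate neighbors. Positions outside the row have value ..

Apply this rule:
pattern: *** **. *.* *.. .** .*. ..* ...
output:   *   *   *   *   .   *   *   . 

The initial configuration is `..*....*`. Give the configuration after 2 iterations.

.***..**
*.****.*

*.****.*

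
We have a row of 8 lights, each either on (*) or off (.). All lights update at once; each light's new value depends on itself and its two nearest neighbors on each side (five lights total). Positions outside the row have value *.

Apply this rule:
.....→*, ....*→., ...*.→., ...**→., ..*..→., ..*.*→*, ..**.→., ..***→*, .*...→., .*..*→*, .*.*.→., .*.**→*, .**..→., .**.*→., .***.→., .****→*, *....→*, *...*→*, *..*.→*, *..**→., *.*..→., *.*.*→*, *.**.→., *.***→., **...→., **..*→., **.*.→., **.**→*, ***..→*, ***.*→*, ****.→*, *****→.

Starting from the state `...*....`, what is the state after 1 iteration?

.*...*..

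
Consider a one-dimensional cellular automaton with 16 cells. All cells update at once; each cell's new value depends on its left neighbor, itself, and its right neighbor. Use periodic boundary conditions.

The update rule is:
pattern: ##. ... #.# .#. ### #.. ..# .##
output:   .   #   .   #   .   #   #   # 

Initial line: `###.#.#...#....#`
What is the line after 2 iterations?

....#.##########
#####.#.........

#####.#.........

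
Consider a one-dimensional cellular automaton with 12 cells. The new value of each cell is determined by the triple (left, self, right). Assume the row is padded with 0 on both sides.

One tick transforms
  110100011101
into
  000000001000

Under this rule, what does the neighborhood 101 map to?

At position 2 the neighborhood is 101; the next row has 0 there.

0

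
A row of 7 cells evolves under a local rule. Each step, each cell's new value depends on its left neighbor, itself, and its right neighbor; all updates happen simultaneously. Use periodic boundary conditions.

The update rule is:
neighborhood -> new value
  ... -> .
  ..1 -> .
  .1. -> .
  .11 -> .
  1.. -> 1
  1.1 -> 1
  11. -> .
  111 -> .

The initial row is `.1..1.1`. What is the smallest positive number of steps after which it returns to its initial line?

step 1: 1.1..1.
step 2: .1.1..1
step 3: 1.1.1..
step 4: .1.1.1.
step 5: ..1.1.1
step 6: 1..1.1.
step 7: .1..1.1

7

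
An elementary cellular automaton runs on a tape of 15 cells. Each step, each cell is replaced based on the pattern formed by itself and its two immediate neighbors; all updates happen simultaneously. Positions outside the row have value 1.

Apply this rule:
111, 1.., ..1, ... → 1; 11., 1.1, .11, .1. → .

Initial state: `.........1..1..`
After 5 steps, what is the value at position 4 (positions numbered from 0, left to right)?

111111111.11.11
11111111......1
1111111.111111.
111111...1111..
11111.111.11.11
position 4 holds 1

1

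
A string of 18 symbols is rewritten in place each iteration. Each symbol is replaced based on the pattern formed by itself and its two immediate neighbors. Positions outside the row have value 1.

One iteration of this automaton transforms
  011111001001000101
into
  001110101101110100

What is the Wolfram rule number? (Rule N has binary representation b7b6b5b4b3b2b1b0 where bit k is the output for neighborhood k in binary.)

position 2: 111 → 1  (bit 7 = 1)
position 5: 110 → 0  (bit 6 = 0)
position 0: 101 → 0  (bit 5 = 0)
position 6: 100 → 1  (bit 4 = 1)
position 1: 011 → 0  (bit 3 = 0)
position 8: 010 → 1  (bit 2 = 1)
position 7: 001 → 0  (bit 1 = 0)
position 13: 000 → 1  (bit 0 = 1)
bits b7..b0 = 10010101 = 149

149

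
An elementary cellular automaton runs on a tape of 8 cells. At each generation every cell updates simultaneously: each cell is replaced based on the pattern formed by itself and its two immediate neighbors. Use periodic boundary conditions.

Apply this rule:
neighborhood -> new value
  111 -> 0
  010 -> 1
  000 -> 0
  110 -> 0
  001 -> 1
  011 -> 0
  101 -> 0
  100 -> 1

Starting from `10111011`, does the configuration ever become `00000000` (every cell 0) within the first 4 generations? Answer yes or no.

00000000
all cells are 0 at generation 1

yes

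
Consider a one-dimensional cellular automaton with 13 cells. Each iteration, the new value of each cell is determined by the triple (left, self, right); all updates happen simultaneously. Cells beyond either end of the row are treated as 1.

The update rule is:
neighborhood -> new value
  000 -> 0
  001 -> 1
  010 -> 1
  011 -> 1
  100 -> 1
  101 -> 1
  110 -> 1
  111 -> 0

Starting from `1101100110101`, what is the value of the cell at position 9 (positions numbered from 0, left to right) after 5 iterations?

0111111111111
1100000000000
0110000000001
1111000000011
0001100000110
position 9 holds 0

0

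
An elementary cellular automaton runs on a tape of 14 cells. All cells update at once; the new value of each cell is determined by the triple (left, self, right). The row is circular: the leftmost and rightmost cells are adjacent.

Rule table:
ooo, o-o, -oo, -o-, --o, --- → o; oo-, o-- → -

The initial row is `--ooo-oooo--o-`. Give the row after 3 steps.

oo-oooo--oo-oo

oooo-oooo--oo-
ooo-oooo--oo-o
oo-oooo--oo-oo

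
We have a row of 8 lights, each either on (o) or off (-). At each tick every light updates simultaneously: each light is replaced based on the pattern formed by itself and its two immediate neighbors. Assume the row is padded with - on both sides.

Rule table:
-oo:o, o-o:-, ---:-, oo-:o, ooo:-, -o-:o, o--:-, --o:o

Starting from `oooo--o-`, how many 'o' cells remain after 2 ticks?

5

o--o-oo-
o-oo-oo-
count of o: 5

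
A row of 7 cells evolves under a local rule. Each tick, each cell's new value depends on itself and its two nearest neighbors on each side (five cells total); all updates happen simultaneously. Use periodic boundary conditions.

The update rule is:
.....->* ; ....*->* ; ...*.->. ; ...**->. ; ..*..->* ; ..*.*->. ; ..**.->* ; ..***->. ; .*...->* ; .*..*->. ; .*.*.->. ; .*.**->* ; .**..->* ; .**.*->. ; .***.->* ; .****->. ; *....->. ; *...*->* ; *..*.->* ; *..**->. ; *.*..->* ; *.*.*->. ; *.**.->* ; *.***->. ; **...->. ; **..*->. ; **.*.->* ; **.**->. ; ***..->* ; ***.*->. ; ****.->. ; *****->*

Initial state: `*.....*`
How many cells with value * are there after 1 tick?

*..**.*
count of *: 4

4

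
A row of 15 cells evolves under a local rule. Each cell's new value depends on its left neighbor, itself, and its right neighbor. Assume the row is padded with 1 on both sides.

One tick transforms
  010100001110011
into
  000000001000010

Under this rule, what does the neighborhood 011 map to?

1

At position 8 the neighborhood is 011; the next row has 1 there.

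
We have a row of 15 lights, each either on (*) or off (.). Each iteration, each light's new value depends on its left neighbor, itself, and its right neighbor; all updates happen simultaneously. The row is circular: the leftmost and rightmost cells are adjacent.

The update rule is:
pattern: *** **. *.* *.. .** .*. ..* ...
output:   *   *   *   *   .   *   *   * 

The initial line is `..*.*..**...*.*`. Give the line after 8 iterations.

**************.

iteration 1: *******.*******
iteration 2: ********.******
iteration 3: *********.*****
iteration 4: **********.****
iteration 5: ***********.***
iteration 6: ************.**
iteration 7: *************.*
iteration 8: **************.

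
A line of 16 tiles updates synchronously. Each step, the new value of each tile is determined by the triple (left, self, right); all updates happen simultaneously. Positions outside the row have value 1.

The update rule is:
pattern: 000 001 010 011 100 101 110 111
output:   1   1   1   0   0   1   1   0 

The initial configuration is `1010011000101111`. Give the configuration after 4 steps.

1101111110001011

1110101011110000
0011111100010111
0100000101111000
1101111110001011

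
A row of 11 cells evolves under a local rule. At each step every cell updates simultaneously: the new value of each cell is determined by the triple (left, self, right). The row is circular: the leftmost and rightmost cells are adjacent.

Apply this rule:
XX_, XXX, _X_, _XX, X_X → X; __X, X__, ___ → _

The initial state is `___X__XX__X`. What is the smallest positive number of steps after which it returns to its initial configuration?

step 1: ___X__XX__X

1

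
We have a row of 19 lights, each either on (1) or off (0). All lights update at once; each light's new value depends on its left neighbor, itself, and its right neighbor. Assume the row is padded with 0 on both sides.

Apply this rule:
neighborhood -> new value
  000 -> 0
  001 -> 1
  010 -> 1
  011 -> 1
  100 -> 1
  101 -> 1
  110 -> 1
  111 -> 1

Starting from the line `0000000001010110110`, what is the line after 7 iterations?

0011111111111111111

iteration 1: 0000000011111111111
iteration 2: 0000000111111111111
iteration 3: 0000001111111111111
iteration 4: 0000011111111111111
iteration 5: 0000111111111111111
iteration 6: 0001111111111111111
iteration 7: 0011111111111111111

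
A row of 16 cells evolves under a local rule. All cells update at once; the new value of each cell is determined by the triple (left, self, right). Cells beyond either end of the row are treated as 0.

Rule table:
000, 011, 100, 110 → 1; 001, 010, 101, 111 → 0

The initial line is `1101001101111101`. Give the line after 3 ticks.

1100101101000100
1110001100110011
1011101110111011

1011101110111011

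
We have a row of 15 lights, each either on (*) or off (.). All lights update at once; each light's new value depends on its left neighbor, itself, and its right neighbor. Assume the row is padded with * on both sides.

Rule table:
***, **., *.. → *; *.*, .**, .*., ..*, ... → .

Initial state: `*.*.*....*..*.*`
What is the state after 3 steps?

*....*....*....
**....*....*...
***....*....*..

***....*....*..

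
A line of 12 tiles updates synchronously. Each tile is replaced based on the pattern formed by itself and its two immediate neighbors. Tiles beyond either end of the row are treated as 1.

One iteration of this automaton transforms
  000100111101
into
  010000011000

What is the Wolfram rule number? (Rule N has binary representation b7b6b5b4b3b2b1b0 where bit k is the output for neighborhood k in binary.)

129

position 7: 111 → 1  (bit 7 = 1)
position 9: 110 → 0  (bit 6 = 0)
position 10: 101 → 0  (bit 5 = 0)
position 0: 100 → 0  (bit 4 = 0)
position 6: 011 → 0  (bit 3 = 0)
position 3: 010 → 0  (bit 2 = 0)
position 2: 001 → 0  (bit 1 = 0)
position 1: 000 → 1  (bit 0 = 1)
bits b7..b0 = 10000001 = 129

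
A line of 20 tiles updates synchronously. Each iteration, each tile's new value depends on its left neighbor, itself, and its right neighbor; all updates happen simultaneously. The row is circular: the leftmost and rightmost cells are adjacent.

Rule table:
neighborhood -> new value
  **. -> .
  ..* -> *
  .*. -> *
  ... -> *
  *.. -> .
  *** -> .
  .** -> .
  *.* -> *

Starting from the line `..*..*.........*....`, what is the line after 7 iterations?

***.**.*********.***
...*..*.........*...
****.**.*********.**
....*..*.........*..
*****.**.*********.*
.....*..*.........*.
******.**.*********.

******.**.*********.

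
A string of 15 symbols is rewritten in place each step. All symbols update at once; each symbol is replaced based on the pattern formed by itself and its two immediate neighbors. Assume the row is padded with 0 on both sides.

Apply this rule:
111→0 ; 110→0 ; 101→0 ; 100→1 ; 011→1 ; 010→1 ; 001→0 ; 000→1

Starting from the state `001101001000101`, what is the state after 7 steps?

101001101110101

101001101110101
101101001000101
101001101110101  (repeats step 1; period 2)
step 7: 101001101110101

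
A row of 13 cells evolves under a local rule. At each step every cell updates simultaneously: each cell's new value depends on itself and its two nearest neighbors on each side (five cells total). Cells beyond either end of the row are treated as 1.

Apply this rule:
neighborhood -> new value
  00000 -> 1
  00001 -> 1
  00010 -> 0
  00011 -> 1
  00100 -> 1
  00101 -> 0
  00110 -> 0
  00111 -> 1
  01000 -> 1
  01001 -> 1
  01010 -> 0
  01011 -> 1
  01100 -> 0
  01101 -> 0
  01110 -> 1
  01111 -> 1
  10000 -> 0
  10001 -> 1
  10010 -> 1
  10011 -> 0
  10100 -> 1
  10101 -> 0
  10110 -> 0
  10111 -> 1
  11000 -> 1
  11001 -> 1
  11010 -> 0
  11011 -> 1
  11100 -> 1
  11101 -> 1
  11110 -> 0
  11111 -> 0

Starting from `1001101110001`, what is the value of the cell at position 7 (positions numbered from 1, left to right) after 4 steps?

0

1100011111111
0111111000000
1110001101111
0011110011100
position 7 holds 0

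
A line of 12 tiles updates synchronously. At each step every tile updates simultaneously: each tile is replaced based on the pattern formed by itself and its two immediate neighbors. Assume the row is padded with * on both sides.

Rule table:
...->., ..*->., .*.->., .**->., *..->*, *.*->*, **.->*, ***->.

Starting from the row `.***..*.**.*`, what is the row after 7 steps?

*.**.**..**.

step 1: *..**..*.**.
step 2: **..**..*.**
step 3: .**..**..*..
step 4: *.**..**..*.
step 5: **.**..**..*
step 6: .**.**..**..
step 7: *.**.**..**.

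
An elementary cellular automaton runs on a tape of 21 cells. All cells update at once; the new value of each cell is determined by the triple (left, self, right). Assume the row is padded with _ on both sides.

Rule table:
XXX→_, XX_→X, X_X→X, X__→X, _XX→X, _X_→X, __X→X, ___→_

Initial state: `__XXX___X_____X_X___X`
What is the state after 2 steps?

XXXXXXXX_XX_XX___XXXX

_XX_XX_XXX___XXXXX_XX
XXXXXXXX_XX_XX___XXXX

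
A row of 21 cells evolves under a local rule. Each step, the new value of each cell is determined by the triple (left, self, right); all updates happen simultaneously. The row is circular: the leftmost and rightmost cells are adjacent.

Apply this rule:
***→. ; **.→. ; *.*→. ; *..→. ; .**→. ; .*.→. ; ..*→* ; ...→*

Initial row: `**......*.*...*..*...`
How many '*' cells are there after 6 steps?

...*****....**..*..**
.**......***...*..*..
*...*****....**..*..*
..**......***...*..*.
**...*****....**..*..
...**......***...*..*
count of *: 7

7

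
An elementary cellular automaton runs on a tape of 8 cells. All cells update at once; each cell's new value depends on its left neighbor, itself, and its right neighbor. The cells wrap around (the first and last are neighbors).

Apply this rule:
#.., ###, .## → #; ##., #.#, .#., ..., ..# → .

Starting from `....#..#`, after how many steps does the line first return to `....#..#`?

step 1: #....#..
step 2: .#....#.
step 3: ..#....#
step 4: #..#....
step 5: .#..#...
step 6: ..#..#..
step 7: ...#..#.
step 8: ....#..#

8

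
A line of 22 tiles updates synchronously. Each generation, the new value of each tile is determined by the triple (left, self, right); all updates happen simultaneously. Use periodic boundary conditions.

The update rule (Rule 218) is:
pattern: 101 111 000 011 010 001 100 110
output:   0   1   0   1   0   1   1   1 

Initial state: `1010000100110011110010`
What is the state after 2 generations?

0010110011111111111110

generation 1: 0001001011111111111100
generation 2: 0010110011111111111110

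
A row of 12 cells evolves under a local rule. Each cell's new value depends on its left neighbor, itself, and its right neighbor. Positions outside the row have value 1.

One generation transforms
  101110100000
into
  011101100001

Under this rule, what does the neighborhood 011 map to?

At position 2 the neighborhood is 011; the next row has 1 there.

1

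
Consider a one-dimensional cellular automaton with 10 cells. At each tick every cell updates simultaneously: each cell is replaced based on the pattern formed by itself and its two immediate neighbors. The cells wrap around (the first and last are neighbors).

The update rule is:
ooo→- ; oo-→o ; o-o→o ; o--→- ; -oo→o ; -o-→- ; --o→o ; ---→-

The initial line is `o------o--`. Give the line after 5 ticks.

--o--o----

------o--o
-----o--o-
----o--o--
---o--o---
--o--o----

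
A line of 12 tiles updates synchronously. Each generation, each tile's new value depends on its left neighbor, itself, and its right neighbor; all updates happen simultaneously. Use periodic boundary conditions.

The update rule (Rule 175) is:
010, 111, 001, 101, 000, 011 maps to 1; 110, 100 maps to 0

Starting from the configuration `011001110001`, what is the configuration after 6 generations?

110011111001

generation 1: 110011100111
generation 2: 100111001111
generation 3: 001110011111
generation 4: 011100111110
generation 5: 111001111100
generation 6: 110011111001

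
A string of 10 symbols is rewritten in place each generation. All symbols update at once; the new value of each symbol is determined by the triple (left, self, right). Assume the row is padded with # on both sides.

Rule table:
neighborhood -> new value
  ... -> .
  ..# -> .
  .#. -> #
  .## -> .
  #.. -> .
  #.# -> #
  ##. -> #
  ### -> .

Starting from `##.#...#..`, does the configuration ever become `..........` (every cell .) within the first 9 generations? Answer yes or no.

.###...#..
#..#...#..
#..#...#..  (fixed point — unchanged through generation 9)
generation 9 is #..#...#.., still not uniform .

no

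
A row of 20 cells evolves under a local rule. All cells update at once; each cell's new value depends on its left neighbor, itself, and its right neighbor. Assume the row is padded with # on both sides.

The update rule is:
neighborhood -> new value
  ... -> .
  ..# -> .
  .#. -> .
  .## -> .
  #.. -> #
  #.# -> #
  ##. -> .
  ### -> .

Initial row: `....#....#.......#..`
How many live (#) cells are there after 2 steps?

step 1: #....#....#.......#.
step 2: .#....#....#.......#
count of #: 4

4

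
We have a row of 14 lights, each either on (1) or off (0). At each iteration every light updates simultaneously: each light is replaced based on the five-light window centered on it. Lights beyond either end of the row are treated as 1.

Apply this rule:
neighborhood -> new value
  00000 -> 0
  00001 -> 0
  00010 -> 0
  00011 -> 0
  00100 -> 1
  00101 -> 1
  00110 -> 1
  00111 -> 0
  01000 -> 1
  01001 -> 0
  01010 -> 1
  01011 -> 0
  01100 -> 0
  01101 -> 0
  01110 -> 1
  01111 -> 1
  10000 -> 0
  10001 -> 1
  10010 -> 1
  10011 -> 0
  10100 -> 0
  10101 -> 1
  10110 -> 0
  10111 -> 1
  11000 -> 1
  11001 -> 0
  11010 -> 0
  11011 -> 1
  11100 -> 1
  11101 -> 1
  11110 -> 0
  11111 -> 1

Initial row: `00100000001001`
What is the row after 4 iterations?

01110000001000
11111000001110
11101100000111
10110010000011

10110010000011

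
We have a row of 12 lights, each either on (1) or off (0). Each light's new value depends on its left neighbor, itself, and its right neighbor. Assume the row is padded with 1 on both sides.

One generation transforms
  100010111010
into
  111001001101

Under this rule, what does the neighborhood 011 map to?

At position 6 the neighborhood is 011; the next row has 0 there.

0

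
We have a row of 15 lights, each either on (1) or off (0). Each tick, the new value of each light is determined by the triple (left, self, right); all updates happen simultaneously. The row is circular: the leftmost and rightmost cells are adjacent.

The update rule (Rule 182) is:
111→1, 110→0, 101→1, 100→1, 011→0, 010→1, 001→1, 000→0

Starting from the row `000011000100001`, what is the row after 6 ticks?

tick 1: 100100101110011
tick 2: 011111110101101
tick 3: 101111101110011
tick 4: 010111010101101
tick 5: 111010111110011
tick 6: 110111011101101

110111011101101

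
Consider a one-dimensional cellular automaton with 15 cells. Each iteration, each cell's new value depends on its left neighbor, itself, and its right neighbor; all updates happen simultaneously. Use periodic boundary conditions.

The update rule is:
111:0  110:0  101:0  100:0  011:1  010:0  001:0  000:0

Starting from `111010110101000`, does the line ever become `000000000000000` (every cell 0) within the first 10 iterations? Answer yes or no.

iteration 1: 100000100000000
iteration 2: 000000000000000
all cells are 0 at iteration 2

yes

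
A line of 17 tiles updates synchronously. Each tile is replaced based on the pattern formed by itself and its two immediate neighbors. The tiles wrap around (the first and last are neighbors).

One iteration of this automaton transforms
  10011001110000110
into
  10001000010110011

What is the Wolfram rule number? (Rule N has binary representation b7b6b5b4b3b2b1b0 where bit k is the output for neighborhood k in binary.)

position 8: 111 → 0  (bit 7 = 0)
position 4: 110 → 1  (bit 6 = 1)
position 16: 101 → 1  (bit 5 = 1)
position 1: 100 → 0  (bit 4 = 0)
position 3: 011 → 0  (bit 3 = 0)
position 0: 010 → 1  (bit 2 = 1)
position 2: 001 → 0  (bit 1 = 0)
position 11: 000 → 1  (bit 0 = 1)
bits b7..b0 = 01100101 = 101

101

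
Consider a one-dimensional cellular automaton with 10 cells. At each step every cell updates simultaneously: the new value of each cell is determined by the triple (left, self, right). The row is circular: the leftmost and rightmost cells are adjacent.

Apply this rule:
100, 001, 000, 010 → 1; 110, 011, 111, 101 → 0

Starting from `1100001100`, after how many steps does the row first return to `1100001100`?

2

0011110011
1100001100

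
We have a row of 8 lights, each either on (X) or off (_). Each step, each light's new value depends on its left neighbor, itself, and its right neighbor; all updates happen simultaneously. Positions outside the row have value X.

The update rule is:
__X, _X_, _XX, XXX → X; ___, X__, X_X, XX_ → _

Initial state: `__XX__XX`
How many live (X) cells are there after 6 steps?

6

_XX__XXX
_X__XXXX
_X_XXXXX
_X_XXXXX  (fixed point — unchanged through step 6)
count of X: 6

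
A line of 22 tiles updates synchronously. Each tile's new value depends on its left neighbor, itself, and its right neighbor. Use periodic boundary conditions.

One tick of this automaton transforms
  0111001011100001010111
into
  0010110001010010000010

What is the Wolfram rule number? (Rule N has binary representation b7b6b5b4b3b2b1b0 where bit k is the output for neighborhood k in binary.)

position 2: 111 → 1  (bit 7 = 1)
position 3: 110 → 0  (bit 6 = 0)
position 0: 101 → 0  (bit 5 = 0)
position 4: 100 → 1  (bit 4 = 1)
position 1: 011 → 0  (bit 3 = 0)
position 6: 010 → 0  (bit 2 = 0)
position 5: 001 → 1  (bit 1 = 1)
position 12: 000 → 0  (bit 0 = 0)
bits b7..b0 = 10010010 = 146

146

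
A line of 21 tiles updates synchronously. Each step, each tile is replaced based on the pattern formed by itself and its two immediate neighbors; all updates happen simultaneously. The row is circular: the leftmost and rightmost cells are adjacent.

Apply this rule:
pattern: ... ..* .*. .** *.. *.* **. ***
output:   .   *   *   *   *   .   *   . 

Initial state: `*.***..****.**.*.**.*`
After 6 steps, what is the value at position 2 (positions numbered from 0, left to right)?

step 1: *.*.****..*.**.*.**.*
step 2: *.*.*..****.**.*.**.*
step 3: *.*.****..*.**.*.**.*  (repeats step 1; period 2)
step 6: *.*.*..****.**.*.**.*
position 2 holds *

*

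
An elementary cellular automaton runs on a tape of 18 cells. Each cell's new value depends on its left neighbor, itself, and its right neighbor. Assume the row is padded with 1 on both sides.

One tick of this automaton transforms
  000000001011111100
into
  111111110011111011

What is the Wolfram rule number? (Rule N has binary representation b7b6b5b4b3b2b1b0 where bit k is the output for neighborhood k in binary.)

position 11: 111 → 1  (bit 7 = 1)
position 15: 110 → 0  (bit 6 = 0)
position 9: 101 → 0  (bit 5 = 0)
position 0: 100 → 1  (bit 4 = 1)
position 10: 011 → 1  (bit 3 = 1)
position 8: 010 → 0  (bit 2 = 0)
position 7: 001 → 1  (bit 1 = 1)
position 1: 000 → 1  (bit 0 = 1)
bits b7..b0 = 10011011 = 155

155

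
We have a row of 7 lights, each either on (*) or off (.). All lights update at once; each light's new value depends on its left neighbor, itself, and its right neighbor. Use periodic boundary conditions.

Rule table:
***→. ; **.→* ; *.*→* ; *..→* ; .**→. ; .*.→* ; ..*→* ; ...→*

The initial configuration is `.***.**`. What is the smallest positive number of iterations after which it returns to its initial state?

14

*..**.*
***.**.
..**.**
**.**.*
.**.**.
*.**.**
**.**..
.**.***
*.**..*
**.***.
.**..**
*.***.*
**..**.
.***.**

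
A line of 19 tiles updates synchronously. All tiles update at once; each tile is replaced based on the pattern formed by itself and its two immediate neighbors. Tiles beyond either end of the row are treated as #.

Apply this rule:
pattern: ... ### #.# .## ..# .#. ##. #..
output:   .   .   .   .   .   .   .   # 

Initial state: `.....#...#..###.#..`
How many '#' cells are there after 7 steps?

5

#.....#...#......#.
.#.....#...#.......
..#.....#...#......
#..#.....#...#.....
.#..#.....#...#....
..#..#.....#...#...
#..#..#.....#...#..
count of #: 5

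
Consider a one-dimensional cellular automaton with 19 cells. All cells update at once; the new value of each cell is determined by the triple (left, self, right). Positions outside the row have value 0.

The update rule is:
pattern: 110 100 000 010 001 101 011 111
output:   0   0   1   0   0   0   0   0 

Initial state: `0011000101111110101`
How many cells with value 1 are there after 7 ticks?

1000010000000000000
0011000111111111111
1000010000000000000  (repeats tick 1; period 2)
tick 7: 1000010000000000000
count of 1: 2

2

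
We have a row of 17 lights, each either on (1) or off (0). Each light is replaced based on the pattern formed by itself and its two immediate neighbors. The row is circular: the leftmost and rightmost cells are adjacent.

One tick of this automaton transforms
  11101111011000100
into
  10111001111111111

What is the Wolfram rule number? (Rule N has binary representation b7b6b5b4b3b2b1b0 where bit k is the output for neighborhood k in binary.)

127

position 1: 111 → 0  (bit 7 = 0)
position 2: 110 → 1  (bit 6 = 1)
position 3: 101 → 1  (bit 5 = 1)
position 11: 100 → 1  (bit 4 = 1)
position 0: 011 → 1  (bit 3 = 1)
position 14: 010 → 1  (bit 2 = 1)
position 13: 001 → 1  (bit 1 = 1)
position 12: 000 → 1  (bit 0 = 1)
bits b7..b0 = 01111111 = 127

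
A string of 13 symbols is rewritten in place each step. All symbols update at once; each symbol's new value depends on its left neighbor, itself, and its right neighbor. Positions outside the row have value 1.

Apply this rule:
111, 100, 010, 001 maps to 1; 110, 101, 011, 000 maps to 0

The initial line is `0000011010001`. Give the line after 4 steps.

step 1: 1000100011010
step 2: 0101110100010
step 3: 0100100110110
step 4: 0111111000000

0111111000000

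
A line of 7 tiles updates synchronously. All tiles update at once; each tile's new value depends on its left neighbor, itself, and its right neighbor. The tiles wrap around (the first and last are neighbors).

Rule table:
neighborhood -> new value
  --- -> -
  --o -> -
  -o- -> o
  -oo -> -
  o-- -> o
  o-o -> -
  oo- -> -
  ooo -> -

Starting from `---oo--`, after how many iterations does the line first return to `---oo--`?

14

-----o-
-----oo
o------
oo-----
--o----
--oo---
----o--
----oo-
------o
o-----o
-o-----
-oo----
---o---
---oo--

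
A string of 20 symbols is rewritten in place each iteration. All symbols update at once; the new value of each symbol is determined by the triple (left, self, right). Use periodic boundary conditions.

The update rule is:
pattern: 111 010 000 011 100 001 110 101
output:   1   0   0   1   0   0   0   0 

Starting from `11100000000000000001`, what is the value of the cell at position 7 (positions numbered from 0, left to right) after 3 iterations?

iteration 1: 11000000000000000001
iteration 2: 10000000000000000001
iteration 3: 00000000000000000001
position 7 holds 0

0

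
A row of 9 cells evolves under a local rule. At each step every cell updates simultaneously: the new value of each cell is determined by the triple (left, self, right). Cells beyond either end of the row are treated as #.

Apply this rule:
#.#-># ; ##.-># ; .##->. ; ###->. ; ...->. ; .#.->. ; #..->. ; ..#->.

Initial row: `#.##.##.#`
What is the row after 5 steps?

##.##.##.
.##.##.##
#.##.##..
##.##.#..
.##.##...

.##.##...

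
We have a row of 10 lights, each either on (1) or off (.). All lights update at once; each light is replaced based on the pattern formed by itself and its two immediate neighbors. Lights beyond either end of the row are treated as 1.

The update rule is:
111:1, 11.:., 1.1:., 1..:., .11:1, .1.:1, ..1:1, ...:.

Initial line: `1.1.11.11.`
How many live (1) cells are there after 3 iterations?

4

iteration 1: ..1.1..1..
iteration 2: .11.1.11.1
iteration 3: .1..1.1..1
count of 1: 4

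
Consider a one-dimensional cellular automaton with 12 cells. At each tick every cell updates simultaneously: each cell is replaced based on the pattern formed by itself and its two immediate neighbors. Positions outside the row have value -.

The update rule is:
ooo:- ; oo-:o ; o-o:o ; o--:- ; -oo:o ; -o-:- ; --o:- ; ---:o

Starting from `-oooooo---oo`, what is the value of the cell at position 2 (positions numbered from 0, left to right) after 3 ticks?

-

-o----o-o-oo
---oo--o-ooo
oo-oo---oo-o
position 2 holds -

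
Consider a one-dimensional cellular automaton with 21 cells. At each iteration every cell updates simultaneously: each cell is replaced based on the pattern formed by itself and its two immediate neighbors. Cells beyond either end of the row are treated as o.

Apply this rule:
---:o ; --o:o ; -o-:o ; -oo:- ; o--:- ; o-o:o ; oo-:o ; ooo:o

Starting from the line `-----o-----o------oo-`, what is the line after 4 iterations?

-ooooo-ooooo-ooooo-oo
o-ooooo-ooooo-ooooo-o
oo-ooooo-ooooo-ooooo-
ooo-ooooo-ooooo-ooooo

ooo-ooooo-ooooo-ooooo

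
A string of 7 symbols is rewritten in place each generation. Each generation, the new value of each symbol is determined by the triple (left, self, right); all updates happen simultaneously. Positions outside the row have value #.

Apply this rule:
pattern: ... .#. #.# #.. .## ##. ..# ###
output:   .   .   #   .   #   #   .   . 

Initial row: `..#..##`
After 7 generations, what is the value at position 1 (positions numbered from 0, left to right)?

.....#.
......#
......#  (fixed point — unchanged through generation 7)
position 1 holds .

.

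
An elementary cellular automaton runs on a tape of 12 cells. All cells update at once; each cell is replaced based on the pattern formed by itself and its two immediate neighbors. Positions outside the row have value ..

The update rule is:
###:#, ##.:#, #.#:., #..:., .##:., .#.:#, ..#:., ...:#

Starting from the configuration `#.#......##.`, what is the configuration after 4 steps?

#.#.#..#..#.

#.#.####..#.
#.#..###..#.
#.#...##..#.
#.#.#..#..#.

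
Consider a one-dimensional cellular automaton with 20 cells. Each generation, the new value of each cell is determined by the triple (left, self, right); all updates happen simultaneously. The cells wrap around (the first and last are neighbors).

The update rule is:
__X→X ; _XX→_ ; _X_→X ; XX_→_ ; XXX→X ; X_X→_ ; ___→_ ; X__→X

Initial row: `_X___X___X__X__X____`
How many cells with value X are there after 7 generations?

11

XXX_XXX_XXXXXXXXX___
_X___X___XXXXXXX_X_X
_XX_XXX_X_XXXXX__X_X
_____X__X__XXX_XXX_X
X___XXXXXXX_X___X__X
_X_X_XXXXX__XX_XXXX_
XX_X__XXX_XX____XX_X
count of X: 11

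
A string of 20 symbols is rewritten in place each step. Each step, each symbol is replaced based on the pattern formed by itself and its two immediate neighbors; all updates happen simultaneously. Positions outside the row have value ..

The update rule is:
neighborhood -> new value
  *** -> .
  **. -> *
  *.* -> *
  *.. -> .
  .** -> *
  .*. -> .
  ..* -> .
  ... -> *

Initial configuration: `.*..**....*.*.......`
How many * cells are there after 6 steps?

step 1: ....**.**..*..******
step 2: ***.*****.....*....*
step 3: *.***...*.***...**..
step 4: .**.*.*..**.*.*.**.*
step 5: .***.*...***.*.****.
step 6: .*.**..*.*.**.**..*.
count of *: 10

10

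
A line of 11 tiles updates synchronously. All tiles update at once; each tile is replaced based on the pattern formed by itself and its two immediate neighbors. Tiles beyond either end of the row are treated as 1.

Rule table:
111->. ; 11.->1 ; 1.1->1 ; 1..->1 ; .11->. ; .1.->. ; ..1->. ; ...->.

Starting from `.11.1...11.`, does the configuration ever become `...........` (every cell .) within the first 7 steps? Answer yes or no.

no

1.11.1...11
11.11.1....
.11.11.1...
1.11.11.1..
11.11.11.1.
.11.11.11.1
1.11.11.11.
step 7 is 1.11.11.11., still not uniform .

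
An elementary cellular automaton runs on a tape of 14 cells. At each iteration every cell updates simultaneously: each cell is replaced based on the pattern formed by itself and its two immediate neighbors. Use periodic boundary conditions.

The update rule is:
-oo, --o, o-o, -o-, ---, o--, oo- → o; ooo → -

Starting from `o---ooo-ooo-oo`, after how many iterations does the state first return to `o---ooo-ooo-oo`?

iteration 1: ooooo-ooo-ooo-
iteration 2: o---ooo-ooo-oo

2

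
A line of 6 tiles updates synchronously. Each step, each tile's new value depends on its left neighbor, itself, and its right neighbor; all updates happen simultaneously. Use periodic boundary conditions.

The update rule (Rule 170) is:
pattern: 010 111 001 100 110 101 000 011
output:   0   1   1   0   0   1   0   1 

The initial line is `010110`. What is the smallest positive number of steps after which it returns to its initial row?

101100
011001
110010
100101
001011
010110

6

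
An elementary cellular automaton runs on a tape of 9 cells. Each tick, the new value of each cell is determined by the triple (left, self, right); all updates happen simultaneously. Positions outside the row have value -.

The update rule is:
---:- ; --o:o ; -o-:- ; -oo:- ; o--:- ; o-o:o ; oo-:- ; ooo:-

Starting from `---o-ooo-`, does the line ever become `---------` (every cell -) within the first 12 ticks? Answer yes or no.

--o-o----
-o-o-----
o-o------
-o-------
o--------
---------
all cells are - at tick 6

yes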